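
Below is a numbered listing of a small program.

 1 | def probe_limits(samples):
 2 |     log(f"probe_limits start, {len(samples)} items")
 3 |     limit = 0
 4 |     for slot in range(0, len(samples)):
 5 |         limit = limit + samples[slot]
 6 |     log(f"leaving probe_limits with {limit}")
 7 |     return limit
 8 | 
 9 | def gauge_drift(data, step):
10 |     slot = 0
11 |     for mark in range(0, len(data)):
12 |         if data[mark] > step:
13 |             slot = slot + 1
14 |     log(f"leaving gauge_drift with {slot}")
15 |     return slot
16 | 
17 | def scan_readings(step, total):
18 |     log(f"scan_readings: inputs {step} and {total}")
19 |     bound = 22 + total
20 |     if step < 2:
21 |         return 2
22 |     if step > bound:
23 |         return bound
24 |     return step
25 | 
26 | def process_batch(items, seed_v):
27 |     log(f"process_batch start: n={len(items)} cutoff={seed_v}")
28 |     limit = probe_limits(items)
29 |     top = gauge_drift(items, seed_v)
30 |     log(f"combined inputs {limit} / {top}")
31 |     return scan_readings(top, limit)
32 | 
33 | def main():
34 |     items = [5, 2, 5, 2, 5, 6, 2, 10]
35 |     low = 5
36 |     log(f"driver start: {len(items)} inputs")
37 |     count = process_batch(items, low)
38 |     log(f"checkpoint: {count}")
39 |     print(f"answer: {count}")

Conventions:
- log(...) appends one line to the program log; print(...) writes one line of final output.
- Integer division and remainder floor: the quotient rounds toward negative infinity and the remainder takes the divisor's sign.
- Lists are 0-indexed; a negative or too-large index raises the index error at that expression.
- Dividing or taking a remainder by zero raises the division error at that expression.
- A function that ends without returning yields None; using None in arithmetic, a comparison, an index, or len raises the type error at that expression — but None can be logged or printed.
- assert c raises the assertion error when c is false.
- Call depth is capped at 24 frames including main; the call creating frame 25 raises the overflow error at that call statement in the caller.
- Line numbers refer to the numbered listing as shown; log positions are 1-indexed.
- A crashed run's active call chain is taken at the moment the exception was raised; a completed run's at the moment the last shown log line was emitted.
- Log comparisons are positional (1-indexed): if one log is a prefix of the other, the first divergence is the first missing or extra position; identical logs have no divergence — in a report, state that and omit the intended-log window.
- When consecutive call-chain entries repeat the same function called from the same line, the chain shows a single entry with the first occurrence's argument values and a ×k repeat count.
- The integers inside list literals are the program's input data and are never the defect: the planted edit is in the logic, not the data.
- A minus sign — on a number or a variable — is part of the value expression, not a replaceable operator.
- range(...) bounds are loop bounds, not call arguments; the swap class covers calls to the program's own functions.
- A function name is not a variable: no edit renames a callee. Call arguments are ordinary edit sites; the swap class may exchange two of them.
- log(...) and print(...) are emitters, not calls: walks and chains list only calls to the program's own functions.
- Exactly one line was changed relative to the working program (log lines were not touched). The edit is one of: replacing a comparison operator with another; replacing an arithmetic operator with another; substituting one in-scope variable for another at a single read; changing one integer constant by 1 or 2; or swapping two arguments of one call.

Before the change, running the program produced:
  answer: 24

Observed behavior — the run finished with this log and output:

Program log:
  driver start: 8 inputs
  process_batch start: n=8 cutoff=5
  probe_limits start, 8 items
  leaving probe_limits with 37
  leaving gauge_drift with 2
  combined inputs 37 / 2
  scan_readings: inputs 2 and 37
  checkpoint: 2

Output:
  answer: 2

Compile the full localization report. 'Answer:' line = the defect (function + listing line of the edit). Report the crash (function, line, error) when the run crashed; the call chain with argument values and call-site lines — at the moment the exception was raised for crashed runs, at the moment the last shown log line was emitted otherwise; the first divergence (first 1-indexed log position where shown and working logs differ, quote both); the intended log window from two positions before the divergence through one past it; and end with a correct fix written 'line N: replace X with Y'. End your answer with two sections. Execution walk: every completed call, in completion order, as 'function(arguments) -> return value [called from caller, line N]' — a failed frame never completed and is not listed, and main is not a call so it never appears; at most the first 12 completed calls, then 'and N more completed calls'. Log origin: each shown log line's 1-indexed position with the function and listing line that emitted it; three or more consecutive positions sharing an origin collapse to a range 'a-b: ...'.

Answer: the defect is in process_batch at line 31.
Core observation: The log first diverges at position 7: the faulty run prints 'scan_readings: inputs 2 and 37' where the working version prints 'scan_readings: inputs 37 and 2'.
Call chain: main.
First divergence: position 7 — the shown line 'scan_readings: inputs 2 and 37' should read 'scan_readings: inputs 37 and 2'.
Intended log window:
  5: leaving gauge_drift with 2
  6: combined inputs 37 / 2
  7: scan_readings: inputs 37 and 2
  8: checkpoint: 24
Execution walk:
  probe_limits([5, 2, 5, 2, 5, 6, 2, 10]) -> 37  [called from process_batch, line 28]
  gauge_drift([5, 2, 5, 2, 5, 6, 2, 10], 5) -> 2  [called from process_batch, line 29]
  scan_readings(2, 37) -> 2  [called from process_batch, line 31]
  process_batch([5, 2, 5, 2, 5, 6, 2, 10], 5) -> 2  [called from main, line 37]
Log line origins:
  1: from main, line 36
  2: from process_batch, line 27
  3: from probe_limits, line 2
  4: from probe_limits, line 6
  5: from gauge_drift, line 14
  6: from process_batch, line 30
  7: from scan_readings, line 18
  8: from main, line 38
A correct fix: line 31: replace `scan_readings(top, limit)` with `scan_readings(limit, top)`.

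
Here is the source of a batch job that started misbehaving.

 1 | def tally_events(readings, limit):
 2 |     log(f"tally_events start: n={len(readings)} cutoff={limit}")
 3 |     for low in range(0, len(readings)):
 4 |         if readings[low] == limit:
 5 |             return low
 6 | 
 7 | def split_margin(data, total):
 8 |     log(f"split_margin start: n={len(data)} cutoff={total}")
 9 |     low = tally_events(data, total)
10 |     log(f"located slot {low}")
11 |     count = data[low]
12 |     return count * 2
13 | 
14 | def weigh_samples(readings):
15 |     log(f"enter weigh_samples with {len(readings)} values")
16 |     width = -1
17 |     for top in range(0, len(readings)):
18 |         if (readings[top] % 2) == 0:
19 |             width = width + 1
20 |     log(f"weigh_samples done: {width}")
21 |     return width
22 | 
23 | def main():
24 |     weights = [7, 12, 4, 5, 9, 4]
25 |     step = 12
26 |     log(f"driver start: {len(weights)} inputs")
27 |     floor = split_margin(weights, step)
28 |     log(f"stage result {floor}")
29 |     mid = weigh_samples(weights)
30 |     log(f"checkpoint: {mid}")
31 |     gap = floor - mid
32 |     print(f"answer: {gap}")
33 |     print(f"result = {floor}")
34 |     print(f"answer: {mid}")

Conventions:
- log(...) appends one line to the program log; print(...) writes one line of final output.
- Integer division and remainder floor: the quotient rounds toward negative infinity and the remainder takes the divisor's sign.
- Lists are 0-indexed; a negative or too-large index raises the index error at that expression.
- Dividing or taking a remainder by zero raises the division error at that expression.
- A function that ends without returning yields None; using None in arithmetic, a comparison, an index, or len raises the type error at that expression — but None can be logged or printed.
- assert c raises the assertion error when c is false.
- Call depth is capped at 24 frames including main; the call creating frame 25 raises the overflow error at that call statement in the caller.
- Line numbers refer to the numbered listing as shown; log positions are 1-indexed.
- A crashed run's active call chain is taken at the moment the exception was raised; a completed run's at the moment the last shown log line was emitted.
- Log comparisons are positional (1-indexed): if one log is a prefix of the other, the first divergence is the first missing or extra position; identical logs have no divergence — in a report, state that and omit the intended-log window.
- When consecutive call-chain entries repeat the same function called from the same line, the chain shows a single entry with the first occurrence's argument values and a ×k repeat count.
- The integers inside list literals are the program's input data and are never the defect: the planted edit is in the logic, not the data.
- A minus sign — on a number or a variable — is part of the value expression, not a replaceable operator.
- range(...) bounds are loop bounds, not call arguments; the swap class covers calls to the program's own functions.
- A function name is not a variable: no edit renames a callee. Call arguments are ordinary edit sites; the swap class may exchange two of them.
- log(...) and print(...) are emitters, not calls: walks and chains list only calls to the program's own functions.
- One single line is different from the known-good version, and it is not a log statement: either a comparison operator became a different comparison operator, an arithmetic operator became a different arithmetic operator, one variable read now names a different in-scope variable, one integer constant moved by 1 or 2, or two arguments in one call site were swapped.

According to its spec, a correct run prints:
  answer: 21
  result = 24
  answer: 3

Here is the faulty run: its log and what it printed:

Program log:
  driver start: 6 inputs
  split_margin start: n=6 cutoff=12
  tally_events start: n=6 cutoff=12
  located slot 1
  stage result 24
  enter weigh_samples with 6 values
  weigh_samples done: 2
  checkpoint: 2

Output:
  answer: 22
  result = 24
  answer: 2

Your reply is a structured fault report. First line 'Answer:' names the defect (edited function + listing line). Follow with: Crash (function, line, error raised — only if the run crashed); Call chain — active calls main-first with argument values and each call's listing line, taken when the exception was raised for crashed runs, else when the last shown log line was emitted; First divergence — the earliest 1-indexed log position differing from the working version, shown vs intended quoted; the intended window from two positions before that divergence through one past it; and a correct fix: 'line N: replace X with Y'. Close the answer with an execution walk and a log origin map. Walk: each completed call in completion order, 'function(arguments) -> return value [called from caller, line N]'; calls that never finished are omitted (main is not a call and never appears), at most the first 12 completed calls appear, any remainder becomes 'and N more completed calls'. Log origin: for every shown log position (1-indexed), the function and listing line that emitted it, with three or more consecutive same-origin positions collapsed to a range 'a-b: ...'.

Answer: the defect is in weigh_samples at line 16.
Core observation: Position 7 is the first bad log line: 'weigh_samples done: 2' should read 'weigh_samples done: 3'.
Call chain: main.
First divergence: position 7 — the shown line 'weigh_samples done: 2' should read 'weigh_samples done: 3'.
Intended log window:
  5: stage result 24
  6: enter weigh_samples with 6 values
  7: weigh_samples done: 3
  8: checkpoint: 3
Execution walk:
  tally_events([7, 12, 4, 5, 9, 4], 12) -> 1  [called from split_margin, line 9]
  split_margin([7, 12, 4, 5, 9, 4], 12) -> 24  [called from main, line 27]
  weigh_samples([7, 12, 4, 5, 9, 4]) -> 2  [called from main, line 29]
Log origin:
  1: from main, line 26
  2: from split_margin, line 8
  3: from tally_events, line 2
  4: from split_margin, line 10
  5: from main, line 28
  6: from weigh_samples, line 15
  7: from weigh_samples, line 20
  8: from main, line 30
A correct fix: line 16: replace `-1` with `0`.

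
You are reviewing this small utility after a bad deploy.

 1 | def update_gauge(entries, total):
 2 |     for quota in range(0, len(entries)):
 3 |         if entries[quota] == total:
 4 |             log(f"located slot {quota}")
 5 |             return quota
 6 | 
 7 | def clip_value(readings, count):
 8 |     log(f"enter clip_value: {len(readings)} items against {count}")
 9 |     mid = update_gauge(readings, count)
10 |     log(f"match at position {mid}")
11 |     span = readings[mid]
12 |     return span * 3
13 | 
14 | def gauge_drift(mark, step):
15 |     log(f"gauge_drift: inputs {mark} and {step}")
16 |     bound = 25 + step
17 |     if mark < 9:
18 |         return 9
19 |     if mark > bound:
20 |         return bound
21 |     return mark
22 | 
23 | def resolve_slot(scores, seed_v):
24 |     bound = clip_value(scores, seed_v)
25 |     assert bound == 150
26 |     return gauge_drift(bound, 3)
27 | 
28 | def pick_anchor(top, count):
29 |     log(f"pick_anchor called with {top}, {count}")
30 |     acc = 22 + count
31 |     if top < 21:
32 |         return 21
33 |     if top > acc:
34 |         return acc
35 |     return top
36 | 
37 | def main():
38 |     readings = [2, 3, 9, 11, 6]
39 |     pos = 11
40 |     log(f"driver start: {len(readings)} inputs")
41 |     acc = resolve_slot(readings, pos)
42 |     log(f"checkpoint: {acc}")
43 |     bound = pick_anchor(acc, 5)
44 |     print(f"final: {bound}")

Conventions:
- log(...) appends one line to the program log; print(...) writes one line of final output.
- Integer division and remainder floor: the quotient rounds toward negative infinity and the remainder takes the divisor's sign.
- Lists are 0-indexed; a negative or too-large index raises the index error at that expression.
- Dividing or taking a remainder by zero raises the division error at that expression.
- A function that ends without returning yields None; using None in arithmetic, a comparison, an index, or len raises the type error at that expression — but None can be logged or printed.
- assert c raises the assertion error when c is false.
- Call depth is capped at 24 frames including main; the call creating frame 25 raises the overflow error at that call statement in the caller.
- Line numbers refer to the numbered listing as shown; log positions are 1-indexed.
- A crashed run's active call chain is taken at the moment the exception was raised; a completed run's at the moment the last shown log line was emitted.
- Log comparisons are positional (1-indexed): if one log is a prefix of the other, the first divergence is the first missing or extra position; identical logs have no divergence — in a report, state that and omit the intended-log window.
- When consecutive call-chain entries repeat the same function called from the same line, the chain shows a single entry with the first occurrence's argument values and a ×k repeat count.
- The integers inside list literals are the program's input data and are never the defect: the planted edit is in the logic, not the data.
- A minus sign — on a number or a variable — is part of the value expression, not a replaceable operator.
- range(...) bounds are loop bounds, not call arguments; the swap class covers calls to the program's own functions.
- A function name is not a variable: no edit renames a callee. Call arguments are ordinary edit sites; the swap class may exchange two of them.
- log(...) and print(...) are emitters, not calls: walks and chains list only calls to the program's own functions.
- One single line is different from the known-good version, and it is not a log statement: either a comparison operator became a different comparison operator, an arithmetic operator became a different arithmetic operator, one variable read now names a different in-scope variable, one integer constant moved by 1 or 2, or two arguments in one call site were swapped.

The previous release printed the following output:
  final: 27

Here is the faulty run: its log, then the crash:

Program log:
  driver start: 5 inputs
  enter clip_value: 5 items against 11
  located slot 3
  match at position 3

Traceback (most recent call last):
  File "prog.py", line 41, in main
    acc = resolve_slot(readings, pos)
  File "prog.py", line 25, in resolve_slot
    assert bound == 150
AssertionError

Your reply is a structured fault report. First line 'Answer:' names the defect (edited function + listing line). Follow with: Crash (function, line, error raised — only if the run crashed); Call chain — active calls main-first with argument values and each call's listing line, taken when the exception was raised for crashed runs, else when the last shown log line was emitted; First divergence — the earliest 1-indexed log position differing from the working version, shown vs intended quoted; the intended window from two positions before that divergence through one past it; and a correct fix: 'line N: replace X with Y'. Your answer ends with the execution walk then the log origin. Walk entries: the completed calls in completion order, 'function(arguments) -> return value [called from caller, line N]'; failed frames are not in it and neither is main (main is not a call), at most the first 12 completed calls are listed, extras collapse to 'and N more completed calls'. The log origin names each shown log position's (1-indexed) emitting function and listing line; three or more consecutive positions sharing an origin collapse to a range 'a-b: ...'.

Answer: the defect is in resolve_slot at line 25.
Core observation: The log ends early — 4 lines, where the working version next logs 'gauge_drift: inputs 33 and 3'.
Crash: resolve_slot, line 25, AssertionError.
Call chain: main -> resolve_slot([2, 3, 9, 11, 6], 11) (called at line 41).
First divergence: position 5; the shown log stops at 4 lines while the working version next logs 'gauge_drift: inputs 33 and 3'.
Intended log window:
  3: located slot 3
  4: match at position 3
  5: gauge_drift: inputs 33 and 3
  6: checkpoint: 28
Execution walk:
  update_gauge([2, 3, 9, 11, 6], 11) -> 3  [called from clip_value, line 9]
  clip_value([2, 3, 9, 11, 6], 11) -> 33  [called from resolve_slot, line 24]
Log line origins:
  1 — main, line 40
  2 — clip_value, line 8
  3 — update_gauge, line 4
  4 — clip_value, line 10
A correct fix: line 25: replace `==` with `<=`.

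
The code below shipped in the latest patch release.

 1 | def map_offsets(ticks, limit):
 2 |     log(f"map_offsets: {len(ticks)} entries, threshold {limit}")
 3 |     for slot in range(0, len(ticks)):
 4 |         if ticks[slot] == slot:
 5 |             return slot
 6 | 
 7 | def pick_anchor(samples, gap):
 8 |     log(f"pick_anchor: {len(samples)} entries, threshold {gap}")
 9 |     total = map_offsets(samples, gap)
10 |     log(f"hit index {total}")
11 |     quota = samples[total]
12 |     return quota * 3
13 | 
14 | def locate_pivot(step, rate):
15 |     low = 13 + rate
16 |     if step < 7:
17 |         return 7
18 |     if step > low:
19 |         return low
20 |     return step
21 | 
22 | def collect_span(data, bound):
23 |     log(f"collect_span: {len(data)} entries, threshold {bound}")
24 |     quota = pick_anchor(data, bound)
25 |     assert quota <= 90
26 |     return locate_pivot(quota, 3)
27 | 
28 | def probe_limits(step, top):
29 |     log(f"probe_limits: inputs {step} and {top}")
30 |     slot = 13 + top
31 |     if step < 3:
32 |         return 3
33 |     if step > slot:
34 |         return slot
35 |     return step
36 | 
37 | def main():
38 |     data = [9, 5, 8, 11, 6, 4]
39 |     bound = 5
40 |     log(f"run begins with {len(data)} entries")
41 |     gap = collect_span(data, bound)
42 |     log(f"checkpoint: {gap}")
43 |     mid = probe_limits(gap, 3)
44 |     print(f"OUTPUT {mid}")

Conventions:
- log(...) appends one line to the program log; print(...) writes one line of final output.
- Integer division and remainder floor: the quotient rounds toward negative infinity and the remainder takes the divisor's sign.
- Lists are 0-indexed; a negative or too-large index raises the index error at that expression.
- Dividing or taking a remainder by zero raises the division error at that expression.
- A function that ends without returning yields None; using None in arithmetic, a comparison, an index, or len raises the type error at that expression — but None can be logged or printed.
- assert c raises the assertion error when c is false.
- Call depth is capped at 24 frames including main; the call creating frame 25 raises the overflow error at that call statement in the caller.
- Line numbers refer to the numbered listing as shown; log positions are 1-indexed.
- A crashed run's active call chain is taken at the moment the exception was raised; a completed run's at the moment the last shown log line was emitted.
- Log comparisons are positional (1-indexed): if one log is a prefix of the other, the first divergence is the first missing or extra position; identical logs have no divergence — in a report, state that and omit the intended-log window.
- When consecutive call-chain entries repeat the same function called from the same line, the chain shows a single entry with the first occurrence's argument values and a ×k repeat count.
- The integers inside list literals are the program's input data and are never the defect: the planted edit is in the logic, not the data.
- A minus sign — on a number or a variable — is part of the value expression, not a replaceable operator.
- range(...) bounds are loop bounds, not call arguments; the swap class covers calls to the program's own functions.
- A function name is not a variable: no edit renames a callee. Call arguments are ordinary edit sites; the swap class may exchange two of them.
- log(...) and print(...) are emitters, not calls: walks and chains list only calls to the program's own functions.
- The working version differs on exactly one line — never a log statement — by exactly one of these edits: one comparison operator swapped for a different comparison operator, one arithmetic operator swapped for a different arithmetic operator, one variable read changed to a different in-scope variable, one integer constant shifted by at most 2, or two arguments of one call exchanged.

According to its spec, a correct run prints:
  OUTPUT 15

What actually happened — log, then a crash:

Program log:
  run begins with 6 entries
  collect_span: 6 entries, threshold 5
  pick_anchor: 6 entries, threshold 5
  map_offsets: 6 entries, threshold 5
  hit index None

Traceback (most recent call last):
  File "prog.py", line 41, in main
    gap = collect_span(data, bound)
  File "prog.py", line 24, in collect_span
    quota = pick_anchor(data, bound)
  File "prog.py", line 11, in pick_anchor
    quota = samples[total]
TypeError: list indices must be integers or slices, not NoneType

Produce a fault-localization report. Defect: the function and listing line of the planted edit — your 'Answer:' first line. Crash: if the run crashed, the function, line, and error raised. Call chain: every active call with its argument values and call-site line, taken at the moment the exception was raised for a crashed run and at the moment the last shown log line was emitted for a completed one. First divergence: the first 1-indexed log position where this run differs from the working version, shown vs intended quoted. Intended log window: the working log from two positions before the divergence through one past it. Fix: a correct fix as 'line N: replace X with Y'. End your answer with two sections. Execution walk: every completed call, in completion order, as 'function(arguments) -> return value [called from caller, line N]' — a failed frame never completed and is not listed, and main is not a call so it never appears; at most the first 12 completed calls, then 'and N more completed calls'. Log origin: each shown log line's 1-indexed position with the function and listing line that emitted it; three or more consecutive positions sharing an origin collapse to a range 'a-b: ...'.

Answer: the defect is in map_offsets at line 4.
Core observation: Position 5 is the first bad log line: 'hit index None' should read 'hit index 1'.
Crash: pick_anchor, line 11, TypeError.
Call chain: main -> collect_span([9, 5, 8, 11, 6, 4], 5) (called at line 41) -> pick_anchor([9, 5, 8, 11, 6, 4], 5) (called at line 24).
First divergence: position 5; shown 'hit index None' vs intended 'hit index 1'.
Intended log window:
  3: pick_anchor: 6 entries, threshold 5
  4: map_offsets: 6 entries, threshold 5
  5: hit index 1
  6: checkpoint: 15
Execution walk:
  map_offsets([9, 5, 8, 11, 6, 4], 5) -> None  [called from pick_anchor, line 9]
Log origin:
  1: logged in main at line 40
  2: logged in collect_span at line 23
  3: logged in pick_anchor at line 8
  4: logged in map_offsets at line 2
  5: logged in pick_anchor at line 10
A correct fix: line 4: replace `ticks[slot] == slot` with `ticks[slot] == limit`.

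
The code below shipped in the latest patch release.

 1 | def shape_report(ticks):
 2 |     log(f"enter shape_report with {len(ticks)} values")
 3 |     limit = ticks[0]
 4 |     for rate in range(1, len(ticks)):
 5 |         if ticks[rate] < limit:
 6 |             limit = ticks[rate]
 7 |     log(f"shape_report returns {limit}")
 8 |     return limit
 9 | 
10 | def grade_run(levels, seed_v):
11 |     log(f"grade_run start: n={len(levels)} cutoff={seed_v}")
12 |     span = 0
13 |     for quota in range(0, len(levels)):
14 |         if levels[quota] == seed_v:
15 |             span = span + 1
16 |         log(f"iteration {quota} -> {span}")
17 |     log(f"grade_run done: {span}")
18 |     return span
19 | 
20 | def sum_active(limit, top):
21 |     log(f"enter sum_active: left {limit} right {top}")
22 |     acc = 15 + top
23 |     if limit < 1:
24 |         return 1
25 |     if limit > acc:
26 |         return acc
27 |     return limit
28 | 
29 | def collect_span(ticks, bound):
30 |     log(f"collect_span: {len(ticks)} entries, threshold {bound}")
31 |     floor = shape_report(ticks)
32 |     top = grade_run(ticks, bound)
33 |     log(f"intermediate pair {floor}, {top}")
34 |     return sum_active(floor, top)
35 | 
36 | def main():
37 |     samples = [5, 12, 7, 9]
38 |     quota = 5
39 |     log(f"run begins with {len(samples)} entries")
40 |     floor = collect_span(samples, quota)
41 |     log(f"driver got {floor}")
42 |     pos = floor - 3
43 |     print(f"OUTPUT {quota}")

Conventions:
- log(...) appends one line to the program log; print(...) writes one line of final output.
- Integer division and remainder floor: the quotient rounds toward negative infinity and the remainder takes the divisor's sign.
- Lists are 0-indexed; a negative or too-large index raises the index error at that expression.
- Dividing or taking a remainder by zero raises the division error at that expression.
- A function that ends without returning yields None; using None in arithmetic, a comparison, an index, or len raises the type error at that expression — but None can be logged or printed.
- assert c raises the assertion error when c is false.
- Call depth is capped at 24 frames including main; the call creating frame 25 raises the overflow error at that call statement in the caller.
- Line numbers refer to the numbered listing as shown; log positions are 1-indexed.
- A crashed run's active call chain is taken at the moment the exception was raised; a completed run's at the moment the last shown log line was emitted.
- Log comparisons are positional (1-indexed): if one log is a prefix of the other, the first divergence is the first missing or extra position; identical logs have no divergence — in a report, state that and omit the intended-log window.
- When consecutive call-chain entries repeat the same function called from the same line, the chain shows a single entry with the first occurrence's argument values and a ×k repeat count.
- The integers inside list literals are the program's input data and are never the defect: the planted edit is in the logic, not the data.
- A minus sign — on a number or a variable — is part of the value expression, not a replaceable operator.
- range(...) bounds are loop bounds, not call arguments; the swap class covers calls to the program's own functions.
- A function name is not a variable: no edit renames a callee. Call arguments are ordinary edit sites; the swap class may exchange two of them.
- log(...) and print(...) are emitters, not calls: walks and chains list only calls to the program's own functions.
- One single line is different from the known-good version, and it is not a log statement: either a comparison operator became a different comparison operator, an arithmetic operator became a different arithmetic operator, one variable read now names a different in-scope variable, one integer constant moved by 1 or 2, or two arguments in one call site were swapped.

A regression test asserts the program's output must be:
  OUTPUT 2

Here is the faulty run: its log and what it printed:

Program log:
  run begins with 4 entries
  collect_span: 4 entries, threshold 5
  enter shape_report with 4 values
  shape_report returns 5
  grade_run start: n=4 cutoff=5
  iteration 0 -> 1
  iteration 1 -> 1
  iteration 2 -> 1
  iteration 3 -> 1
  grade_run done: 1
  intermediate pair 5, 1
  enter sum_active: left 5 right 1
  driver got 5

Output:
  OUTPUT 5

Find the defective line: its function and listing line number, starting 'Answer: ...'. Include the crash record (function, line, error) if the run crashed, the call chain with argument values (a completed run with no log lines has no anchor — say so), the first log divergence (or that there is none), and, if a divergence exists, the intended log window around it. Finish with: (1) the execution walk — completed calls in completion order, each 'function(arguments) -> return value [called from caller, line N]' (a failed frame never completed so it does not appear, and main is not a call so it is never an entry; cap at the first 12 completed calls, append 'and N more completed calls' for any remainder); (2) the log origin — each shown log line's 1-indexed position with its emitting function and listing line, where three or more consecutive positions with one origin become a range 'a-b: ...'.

Answer: the defect is in main at line 43.
Core observation: No log line changed; the fault shows up purely in the output.
Call chain: main.
First divergence: none; the two logs match at every position.
Execution walk:
  shape_report([5, 12, 7, 9]) -> 5  [called from collect_span, line 31]
  grade_run([5, 12, 7, 9], 5) -> 1  [called from collect_span, line 32]
  sum_active(5, 1) -> 5  [called from collect_span, line 34]
  collect_span([5, 12, 7, 9], 5) -> 5  [called from main, line 40]
Log line origins:
  1: from main, line 39
  2: from collect_span, line 30
  3: from shape_report, line 2
  4: from shape_report, line 7
  5: from grade_run, line 11
  6-9: from grade_run, line 16
  10: from grade_run, line 17
  11: from collect_span, line 33
  12: from sum_active, line 21
  13: from main, line 41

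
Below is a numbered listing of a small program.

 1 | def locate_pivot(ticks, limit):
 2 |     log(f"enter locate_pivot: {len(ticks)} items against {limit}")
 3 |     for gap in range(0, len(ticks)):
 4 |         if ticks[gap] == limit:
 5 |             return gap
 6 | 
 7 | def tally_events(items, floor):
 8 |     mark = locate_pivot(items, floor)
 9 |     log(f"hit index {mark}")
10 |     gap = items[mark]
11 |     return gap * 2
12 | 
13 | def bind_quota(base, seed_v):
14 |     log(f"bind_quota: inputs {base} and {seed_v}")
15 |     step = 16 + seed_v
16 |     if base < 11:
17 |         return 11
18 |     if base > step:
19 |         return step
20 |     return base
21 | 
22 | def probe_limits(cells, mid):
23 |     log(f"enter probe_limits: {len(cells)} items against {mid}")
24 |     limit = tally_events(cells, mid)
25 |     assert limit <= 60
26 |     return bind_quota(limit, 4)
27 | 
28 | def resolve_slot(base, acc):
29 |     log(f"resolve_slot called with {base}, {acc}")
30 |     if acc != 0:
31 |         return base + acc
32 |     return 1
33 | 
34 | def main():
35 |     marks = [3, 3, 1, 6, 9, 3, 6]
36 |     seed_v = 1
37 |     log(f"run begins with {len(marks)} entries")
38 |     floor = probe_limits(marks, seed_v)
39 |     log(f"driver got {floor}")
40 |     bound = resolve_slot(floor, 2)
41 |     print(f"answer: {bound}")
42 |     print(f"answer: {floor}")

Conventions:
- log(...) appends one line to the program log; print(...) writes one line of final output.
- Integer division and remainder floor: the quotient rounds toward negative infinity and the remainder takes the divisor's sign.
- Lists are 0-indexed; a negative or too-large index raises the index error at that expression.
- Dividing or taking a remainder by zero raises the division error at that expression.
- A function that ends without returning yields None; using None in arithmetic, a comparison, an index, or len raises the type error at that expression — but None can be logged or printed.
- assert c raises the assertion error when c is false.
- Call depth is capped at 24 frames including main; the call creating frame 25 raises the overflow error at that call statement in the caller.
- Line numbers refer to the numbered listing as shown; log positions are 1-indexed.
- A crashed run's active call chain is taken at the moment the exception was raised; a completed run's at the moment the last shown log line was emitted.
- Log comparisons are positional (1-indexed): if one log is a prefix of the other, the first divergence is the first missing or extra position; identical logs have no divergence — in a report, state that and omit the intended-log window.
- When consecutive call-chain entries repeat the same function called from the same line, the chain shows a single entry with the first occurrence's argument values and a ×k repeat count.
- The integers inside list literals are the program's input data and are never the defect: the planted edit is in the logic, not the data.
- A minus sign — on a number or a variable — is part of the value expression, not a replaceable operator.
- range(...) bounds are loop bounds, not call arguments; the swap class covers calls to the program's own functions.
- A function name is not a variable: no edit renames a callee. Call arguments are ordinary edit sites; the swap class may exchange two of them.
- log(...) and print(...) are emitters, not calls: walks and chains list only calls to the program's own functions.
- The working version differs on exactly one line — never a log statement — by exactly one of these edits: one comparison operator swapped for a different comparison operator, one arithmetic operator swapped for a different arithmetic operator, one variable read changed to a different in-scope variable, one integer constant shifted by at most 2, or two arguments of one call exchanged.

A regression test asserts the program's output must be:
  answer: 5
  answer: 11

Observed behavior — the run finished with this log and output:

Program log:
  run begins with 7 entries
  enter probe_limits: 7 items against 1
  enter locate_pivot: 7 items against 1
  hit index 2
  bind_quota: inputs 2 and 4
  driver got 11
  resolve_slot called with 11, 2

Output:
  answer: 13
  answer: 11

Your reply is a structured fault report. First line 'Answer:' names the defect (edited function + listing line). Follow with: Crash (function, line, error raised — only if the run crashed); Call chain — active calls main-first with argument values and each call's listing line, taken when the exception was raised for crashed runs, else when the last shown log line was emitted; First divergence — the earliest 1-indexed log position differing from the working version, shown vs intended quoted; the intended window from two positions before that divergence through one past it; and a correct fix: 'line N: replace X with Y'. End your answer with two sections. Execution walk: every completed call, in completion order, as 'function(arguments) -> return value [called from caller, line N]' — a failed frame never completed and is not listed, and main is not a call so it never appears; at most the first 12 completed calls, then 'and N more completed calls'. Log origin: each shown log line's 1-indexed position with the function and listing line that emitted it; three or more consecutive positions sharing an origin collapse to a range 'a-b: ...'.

Answer: the defect is in resolve_slot at line 31.
Key observation: Log streams are identical — the defect surfaces only in the printed output.
Call chain: main -> resolve_slot(11, 2) (called at line 40).
First divergence: none; the two logs match at every position.
Execution walk:
  locate_pivot([3, 3, 1, 6, 9, 3, 6], 1) -> 2  [called from tally_events, line 8]
  tally_events([3, 3, 1, 6, 9, 3, 6], 1) -> 2  [called from probe_limits, line 24]
  bind_quota(2, 4) -> 11  [called from probe_limits, line 26]
  probe_limits([3, 3, 1, 6, 9, 3, 6], 1) -> 11  [called from main, line 38]
  resolve_slot(11, 2) -> 13  [called from main, line 40]
Log line origins:
  1: from main, line 37
  2: from probe_limits, line 23
  3: from locate_pivot, line 2
  4: from tally_events, line 9
  5: from bind_quota, line 14
  6: from main, line 39
  7: from resolve_slot, line 29
A correct fix: line 31: replace `+` with `//`.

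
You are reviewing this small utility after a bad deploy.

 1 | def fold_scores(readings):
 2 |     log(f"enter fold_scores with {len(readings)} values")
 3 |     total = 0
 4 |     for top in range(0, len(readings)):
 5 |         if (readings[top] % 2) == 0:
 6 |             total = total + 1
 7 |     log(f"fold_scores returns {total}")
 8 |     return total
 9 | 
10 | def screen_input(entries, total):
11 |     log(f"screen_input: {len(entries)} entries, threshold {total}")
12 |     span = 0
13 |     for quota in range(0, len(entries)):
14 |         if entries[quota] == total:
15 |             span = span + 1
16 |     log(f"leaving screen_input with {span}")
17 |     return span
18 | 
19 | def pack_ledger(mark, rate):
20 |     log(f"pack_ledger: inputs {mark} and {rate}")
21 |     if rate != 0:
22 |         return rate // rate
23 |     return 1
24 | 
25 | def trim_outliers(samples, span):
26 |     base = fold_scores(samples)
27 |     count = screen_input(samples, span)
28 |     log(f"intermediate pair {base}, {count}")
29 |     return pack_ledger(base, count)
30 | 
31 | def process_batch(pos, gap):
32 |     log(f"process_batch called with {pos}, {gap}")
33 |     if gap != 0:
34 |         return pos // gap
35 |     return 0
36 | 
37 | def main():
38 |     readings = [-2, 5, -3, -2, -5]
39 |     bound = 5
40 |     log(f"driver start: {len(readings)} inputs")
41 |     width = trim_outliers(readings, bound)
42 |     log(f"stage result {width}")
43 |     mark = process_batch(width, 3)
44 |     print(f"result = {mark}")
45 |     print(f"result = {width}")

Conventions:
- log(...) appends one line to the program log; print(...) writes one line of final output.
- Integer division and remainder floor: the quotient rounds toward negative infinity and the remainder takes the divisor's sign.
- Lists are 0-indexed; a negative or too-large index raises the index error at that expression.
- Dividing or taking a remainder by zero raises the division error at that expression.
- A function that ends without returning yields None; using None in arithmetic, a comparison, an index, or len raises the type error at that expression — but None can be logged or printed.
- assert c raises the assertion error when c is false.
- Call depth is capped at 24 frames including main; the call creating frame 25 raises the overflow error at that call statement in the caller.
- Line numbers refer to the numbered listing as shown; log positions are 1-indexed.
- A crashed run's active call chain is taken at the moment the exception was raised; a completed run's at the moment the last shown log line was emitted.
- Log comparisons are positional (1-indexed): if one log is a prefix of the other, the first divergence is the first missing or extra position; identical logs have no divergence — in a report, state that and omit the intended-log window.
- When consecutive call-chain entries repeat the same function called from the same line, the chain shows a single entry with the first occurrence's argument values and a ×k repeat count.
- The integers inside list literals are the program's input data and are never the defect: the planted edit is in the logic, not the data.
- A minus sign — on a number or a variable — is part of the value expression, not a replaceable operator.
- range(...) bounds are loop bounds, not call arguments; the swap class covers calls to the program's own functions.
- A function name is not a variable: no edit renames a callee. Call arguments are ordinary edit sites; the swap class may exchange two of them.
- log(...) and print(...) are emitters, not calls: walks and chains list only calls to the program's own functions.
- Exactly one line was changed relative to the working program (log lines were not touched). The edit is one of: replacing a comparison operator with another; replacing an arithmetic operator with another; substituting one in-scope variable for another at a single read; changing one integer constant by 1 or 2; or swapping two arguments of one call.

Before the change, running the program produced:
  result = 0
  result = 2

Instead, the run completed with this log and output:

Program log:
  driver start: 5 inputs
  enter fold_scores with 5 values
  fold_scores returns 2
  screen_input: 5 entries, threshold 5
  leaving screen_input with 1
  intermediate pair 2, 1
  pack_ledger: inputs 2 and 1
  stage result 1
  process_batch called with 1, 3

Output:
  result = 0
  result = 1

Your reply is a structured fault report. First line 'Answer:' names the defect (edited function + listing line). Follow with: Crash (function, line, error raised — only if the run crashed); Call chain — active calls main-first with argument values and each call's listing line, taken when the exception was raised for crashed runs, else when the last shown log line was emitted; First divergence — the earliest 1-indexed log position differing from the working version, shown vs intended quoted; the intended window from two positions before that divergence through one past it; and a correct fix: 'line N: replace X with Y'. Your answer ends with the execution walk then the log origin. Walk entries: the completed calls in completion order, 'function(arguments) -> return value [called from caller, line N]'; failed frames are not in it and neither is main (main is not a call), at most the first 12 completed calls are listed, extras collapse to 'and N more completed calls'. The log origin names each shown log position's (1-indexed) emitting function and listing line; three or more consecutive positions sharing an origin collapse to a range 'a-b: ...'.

Answer: the defect is in pack_ledger at line 22.
Key observation: Position 8 is the first bad log line: 'stage result 1' should read 'stage result 2'.
Call chain: main -> process_batch(1, 3) (called at line 43).
First divergence: position 8 — shown 'stage result 1', intended 'stage result 2'.
Intended log window:
  6: intermediate pair 2, 1
  7: pack_ledger: inputs 2 and 1
  8: stage result 2
  9: process_batch called with 2, 3
Execution walk:
  fold_scores([-2, 5, -3, -2, -5]) -> 2  [called from trim_outliers, line 26]
  screen_input([-2, 5, -3, -2, -5], 5) -> 1  [called from trim_outliers, line 27]
  pack_ledger(2, 1) -> 1  [called from trim_outliers, line 29]
  trim_outliers([-2, 5, -3, -2, -5], 5) -> 1  [called from main, line 41]
  process_batch(1, 3) -> 0  [called from main, line 43]
Origin of each log line:
  1: emitted by main (line 40)
  2: emitted by fold_scores (line 2)
  3: emitted by fold_scores (line 7)
  4: emitted by screen_input (line 11)
  5: emitted by screen_input (line 16)
  6: emitted by trim_outliers (line 28)
  7: emitted by pack_ledger (line 20)
  8: emitted by main (line 42)
  9: emitted by process_batch (line 32)
A correct fix: line 22: replace `rate // rate` with `mark // rate`.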